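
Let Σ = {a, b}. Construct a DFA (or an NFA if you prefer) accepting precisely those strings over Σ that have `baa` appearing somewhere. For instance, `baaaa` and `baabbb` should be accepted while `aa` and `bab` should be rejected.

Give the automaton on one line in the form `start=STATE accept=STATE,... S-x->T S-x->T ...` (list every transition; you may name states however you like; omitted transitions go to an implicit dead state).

start=S0 accept=S3 S0-a->S0 S0-b->S1 S1-a->S2 S1-b->S1 S2-a->S3 S2-b->S1 S3-a->S3 S3-b->S3

Track how much of `baa` has been matched so far: state S0 is no progress, S3 is the absorbing accept state reached once `baa` has occurred. Intermediate states record partial matches; on a mismatch, fall back to the longest reusable overlap.
With 4 states:
        a   b  
>  S0   S0  S1 
   S1   S2  S1 
   S2   S3  S1 
 * S3   S3  S3 
(> = start, * = accepting)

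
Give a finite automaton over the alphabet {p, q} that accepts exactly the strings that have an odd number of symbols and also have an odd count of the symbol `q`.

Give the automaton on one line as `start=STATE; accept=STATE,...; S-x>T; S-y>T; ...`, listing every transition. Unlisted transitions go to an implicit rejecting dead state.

start=s0; accept=s2; s0-p>s1; s0-q>s2; s1-p>s0; s1-q>s3; s2-p>s3; s2-q>s0; s3-p>s2; s3-q>s1

Run two small machines in parallel and take their product. The first has 2 states tracking the input length modulo 2; the second has 2 states tracking the count of `q`s modulo 2. A product state is a pair (one from each), accepting exactly when both do.
4 states suffice.
        p   q  
>  s0   s1  s2 
   s1   s0  s3 
 * s2   s3  s0 
   s3   s2  s1 
(> = start, * = accepting)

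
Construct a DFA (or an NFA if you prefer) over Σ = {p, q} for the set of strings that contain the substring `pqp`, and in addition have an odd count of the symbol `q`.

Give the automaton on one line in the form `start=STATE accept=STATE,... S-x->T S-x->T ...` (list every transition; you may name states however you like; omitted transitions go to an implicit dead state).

start=A accept=F A-p->B A-q->C B-p->B B-q->D C-p->E C-q->A D-p->F D-q->A E-p->E E-q->G F-p->F F-q->H G-p->H G-q->C H-p->H H-q->F

Build one automaton per condition and run them in lockstep. The first has 4 states tracking whether and how much of `pqp` has been seen; the second has 2 states tracking the count of `q`s modulo 2. A product state is a pair (one from each), accepting exactly when both do.
8 states suffice.
       p  q 
>  A   B  C 
   B   B  D 
   C   E  A 
   D   F  A 
   E   E  G 
 * F   F  H 
   G   H  C 
   H   H  F 
(> = start, * = accepting)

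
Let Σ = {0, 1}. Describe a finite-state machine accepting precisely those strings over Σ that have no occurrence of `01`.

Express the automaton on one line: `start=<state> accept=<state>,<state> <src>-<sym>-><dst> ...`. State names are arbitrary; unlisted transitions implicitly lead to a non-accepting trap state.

start=q0 accept=q0,q1 q0-0->q1 q0-1->q0 q1-0->q1 q1-1->q2 q2-0->q2 q2-1->q2

This is the complement of 'contains `01`'. Use the same substring-matching states — q0 through q2 holding how much of `01` has just been matched — but flip the accepting set: everything except the trap q2 accepts.
3 states suffice.
        0   1  
>* q0   q1  q0 
 * q1   q1  q2 
   q2   q2  q2 
(> = start, * = accepting)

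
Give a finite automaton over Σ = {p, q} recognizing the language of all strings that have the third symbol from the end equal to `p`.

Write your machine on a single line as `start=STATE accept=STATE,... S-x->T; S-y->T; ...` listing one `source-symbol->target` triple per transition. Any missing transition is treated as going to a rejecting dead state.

start=s0; accept=s7,s8,s9,s10; s0-p->s1; s0-q->s2; s1-p->s3; s1-q->s4; s2-p->s5; s2-q->s6; s3-p->s7; s3-q->s8; s4-p->s9; s4-q->s10; s5-p->s11; s5-q->s12; s6-p->s13; s6-q->s14; s7-p->s7; s7-q->s8; s8-p->s9; s8-q->s10; s9-p->s11; s9-q->s12; s10-p->s13; s10-q->s14; s11-p->s7; s11-q->s8; s12-p->s9; s12-q->s10; s13-p->s11; s13-q->s12; s14-p->s13; s14-q->s14

A DFA must remember the last 3 symbols (since which symbol is third-to-last isn't known until the input ends). Use one state per possible window of the last ≤3 symbols; accept from those whose window starts with `p`.
With 15 states:
          p    q  
>  s0     s1   s2 
   s1     s3   s4 
   s2     s5   s6 
   s3     s7   s8 
   s4     s9  s10 
   s5    s11  s12 
   s6    s13  s14 
 * s7     s7   s8 
 * s8     s9  s10 
 * s9    s11  s12 
 * s10   s13  s14 
   s11    s7   s8 
   s12    s9  s10 
   s13   s11  s12 
   s14   s13  s14 
(> = start, * = accepting)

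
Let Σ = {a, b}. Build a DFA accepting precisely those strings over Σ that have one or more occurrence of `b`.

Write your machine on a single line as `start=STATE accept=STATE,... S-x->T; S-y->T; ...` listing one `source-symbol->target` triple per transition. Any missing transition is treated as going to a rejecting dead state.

start=s0; accept=s1,s2; s0-a->s0; s0-b->s1; s1-a->s1; s1-b->s2; s2-a->s2; s2-b->s2

Count `b`s, saturating at 2: state s0 means no `b` yet, s1 means one `b` seen, s2 means more than one. Each `b` increments (capped at s2); other symbols loop. Accept from {s1, s2}.
        a   b  
>  s0   s0  s1 
 * s1   s1  s2 
 * s2   s2  s2 
(> = start, * = accepting)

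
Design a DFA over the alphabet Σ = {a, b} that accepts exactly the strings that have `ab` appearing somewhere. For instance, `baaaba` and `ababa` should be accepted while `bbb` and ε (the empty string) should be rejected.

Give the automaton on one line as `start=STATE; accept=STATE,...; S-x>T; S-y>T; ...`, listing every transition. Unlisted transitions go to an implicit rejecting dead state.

Track how much of `ab` has been matched so far: state S0 is no progress, S2 is the absorbing accept state reached once `ab` has occurred. Intermediate states record partial matches; on a mismatch, fall back to the longest reusable overlap.
3 states suffice.
        a   b  
>  S0   S1  S0 
   S1   S1  S2 
 * S2   S2  S2 
(> = start, * = accepting)

start=S0; accept=S2; S0-a>S1; S0-b>S0; S1-a>S1; S1-b>S2; S2-a>S2; S2-b>S2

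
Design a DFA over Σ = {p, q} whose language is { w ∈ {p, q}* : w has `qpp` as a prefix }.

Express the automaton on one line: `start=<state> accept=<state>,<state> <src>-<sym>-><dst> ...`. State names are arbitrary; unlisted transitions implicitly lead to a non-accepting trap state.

Walk along `qpp` while the input agrees: from A take `q` to B, and so on. Any deviation drops to the rejecting sink E. Once D is reached the prefix is confirmed and every continuation is accepted.
       p  q 
>  A   E  B 
   B   C  E 
   C   D  E 
 * D   D  D 
   E   E  E 
(> = start, * = accepting)

start=A accept=D A-p->E A-q->B B-p->C B-q->E C-p->D C-q->E D-p->D D-q->D E-p->E E-q->E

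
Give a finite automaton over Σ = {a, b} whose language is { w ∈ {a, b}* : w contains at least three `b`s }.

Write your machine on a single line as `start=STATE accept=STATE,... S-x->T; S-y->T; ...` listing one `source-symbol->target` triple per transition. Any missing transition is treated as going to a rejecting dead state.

Count `b`s, saturating at 4: states q0 through q3 mean 0 through 3 `b`s seen; q4 means more than 3. Each `b` increments (capped at q4); other symbols loop. Accept from {q3, q4}.
A 5-state machine:
        a   b  
>  q0   q0  q1 
   q1   q1  q2 
   q2   q2  q3 
 * q3   q3  q4 
 * q4   q4  q4 
(> = start, * = accepting)

start=q0; accept=q3,q4; q0-a->q0; q0-b->q1; q1-a->q1; q1-b->q2; q2-a->q2; q2-b->q3; q3-a->q3; q3-b->q4; q4-a->q4; q4-b->q4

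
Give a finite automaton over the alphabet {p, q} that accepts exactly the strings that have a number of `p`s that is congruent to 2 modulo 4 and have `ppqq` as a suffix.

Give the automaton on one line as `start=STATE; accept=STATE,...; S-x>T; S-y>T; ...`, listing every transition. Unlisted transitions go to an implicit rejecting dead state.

start=s0; accept=s10; s0-p>s1; s0-q>s0; s1-p>s2; s1-q>s3; s2-p>s4; s2-q>s5; s3-p>s6; s3-q>s3; s4-p>s7; s4-q>s8; s5-p>s9; s5-q>s10; s6-p>s4; s6-q>s11; s7-p>s12; s7-q>s13; s8-p>s14; s8-q>s15; s9-p>s7; s9-q>s16; s10-p>s9; s10-q>s11; s11-p>s9; s11-q>s11; s12-p>s2; s12-q>s17; s13-p>s1; s13-q>s18; s14-p>s12; s14-q>s0; s15-p>s14; s15-q>s16; s16-p>s14; s16-q>s16; s17-p>s6; s17-q>s19; s18-p>s1; s18-q>s0; s19-p>s6; s19-q>s3

Handle the two conditions separately and then intersect. One (4 states) tracks the count of `p`s modulo 4; the other (5 states) tracks how much of the suffix `ppqq` has currently been matched. Each combined state is a pair, one component from each; accept when both components accept.
20 states suffice.
          p    q  
>  s0     s1   s0 
   s1     s2   s3 
   s2     s4   s5 
   s3     s6   s3 
   s4     s7   s8 
   s5     s9  s10 
   s6     s4  s11 
   s7    s12  s13 
   s8    s14  s15 
   s9     s7  s16 
 * s10    s9  s11 
   s11    s9  s11 
   s12    s2  s17 
   s13    s1  s18 
   s14   s12   s0 
   s15   s14  s16 
   s16   s14  s16 
   s17    s6  s19 
   s18    s1   s0 
   s19    s6   s3 
(> = start, * = accepting)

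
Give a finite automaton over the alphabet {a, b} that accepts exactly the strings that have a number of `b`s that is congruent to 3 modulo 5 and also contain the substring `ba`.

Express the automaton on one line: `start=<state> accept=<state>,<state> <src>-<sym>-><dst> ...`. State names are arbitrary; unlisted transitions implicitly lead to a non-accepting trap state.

start=q0 accept=q6 q0-a->q0 q0-b->q1 q1-a->q2 q1-b->q3 q2-a->q2 q2-b->q4 q3-a->q4 q3-b->q5 q4-a->q4 q4-b->q6 q5-a->q6 q5-b->q7 q6-a->q6 q6-b->q8 q7-a->q8 q7-b->q9 q8-a->q8 q8-b->q10 q9-a->q10 q9-b->q1 q10-a->q10 q10-b->q2

Build one automaton per condition and run them in lockstep. One (5 states) tracks the count of `b`s modulo 5; the other (3 states) tracks whether and how much of `ba` has been seen. Each combined state is a pair, one component from each; accept when both components accept.
          a    b  
>  q0     q0   q1 
   q1     q2   q3 
   q2     q2   q4 
   q3     q4   q5 
   q4     q4   q6 
   q5     q6   q7 
 * q6     q6   q8 
   q7     q8   q9 
   q8     q8  q10 
   q9    q10   q1 
   q10   q10   q2 
(> = start, * = accepting)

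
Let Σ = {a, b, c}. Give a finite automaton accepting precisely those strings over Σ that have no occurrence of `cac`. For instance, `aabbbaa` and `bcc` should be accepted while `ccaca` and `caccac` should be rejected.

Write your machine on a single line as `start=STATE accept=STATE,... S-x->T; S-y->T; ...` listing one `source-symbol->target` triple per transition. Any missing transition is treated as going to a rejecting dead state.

This is the complement of 'contains `cac`'. Use the same substring-matching states — s0 through s3 holding how much of `cac` has just been matched — but flip the accepting set: everything except the trap s3 accepts.
A 4-state machine:
        a   b   c  
>* s0   s0  s0  s1 
 * s1   s2  s0  s1 
 * s2   s0  s0  s3 
   s3   s3  s3  s3 
(> = start, * = accepting)

start=s0; accept=s0,s1,s2; s0-a->s0; s0-b->s0; s0-c->s1; s1-a->s2; s1-b->s0; s1-c->s1; s2-a->s0; s2-b->s0; s2-c->s3; s3-a->s3; s3-b->s3; s3-c->s3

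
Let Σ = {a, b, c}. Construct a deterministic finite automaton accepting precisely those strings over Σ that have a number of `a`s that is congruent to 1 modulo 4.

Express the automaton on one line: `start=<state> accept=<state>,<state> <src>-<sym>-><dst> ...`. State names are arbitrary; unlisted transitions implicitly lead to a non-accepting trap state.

The only thing that matters is how many `a`s have appeared, reduced mod 4. Use one state per residue: s0 for 0, …, s3 for 3. Reading `a` moves to the next residue; anything else stays put. s1 is accepting.
A 4-state machine:
        a   b   c  
>  s0   s1  s0  s0 
 * s1   s2  s1  s1 
   s2   s3  s2  s2 
   s3   s0  s3  s3 
(> = start, * = accepting)

start=s0 accept=s1 s0-a->s1 s0-b->s0 s0-c->s0 s1-a->s2 s1-b->s1 s1-c->s1 s2-a->s3 s2-b->s2 s2-c->s2 s3-a->s0 s3-b->s3 s3-c->s3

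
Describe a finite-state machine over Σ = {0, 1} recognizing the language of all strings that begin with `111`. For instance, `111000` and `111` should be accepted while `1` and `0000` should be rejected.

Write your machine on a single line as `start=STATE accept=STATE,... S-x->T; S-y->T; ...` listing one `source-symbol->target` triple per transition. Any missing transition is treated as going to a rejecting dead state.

Check the first 3 symbols one by one: q0 through q2 record how many have matched `111` so far; any wrong symbol goes to the dead state q4. After all 3 match we enter the accepting sink q3.
A 5-state machine:
        0   1  
>  q0   q4  q1 
   q1   q4  q2 
   q2   q4  q3 
 * q3   q3  q3 
   q4   q4  q4 
(> = start, * = accepting)

start=q0; accept=q3; q0-0->q4; q0-1->q1; q1-0->q4; q1-1->q2; q2-0->q4; q2-1->q3; q3-0->q3; q3-1->q3; q4-0->q4; q4-1->q4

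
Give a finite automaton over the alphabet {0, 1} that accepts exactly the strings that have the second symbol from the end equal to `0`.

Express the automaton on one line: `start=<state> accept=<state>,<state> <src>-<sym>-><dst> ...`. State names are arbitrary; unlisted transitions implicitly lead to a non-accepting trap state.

start=q0 accept=q3,q4 q0-0->q1 q0-1->q2 q1-0->q3 q1-1->q4 q2-0->q5 q2-1->q6 q3-0->q3 q3-1->q4 q4-0->q5 q4-1->q6 q5-0->q3 q5-1->q4 q6-0->q5 q6-1->q6

Because acceptance depends on a position counted from the end, the machine has to buffer the most recent 2 symbols. Make each state the string of the last up-to-2 symbols read; on input `x` shift the window left and append `x`. Accept when the buffered window has length 2 and begins with `0`.
        0   1  
>  q0   q1  q2 
   q1   q3  q4 
   q2   q5  q6 
 * q3   q3  q4 
 * q4   q5  q6 
   q5   q3  q4 
   q6   q5  q6 
(> = start, * = accepting)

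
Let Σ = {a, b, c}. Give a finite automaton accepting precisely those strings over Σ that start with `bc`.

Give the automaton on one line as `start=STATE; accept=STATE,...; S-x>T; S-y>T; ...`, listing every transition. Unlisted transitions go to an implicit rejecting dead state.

start=q0; accept=q2; q0-a>q3; q0-b>q1; q0-c>q3; q1-a>q3; q1-b>q3; q1-c>q2; q2-a>q2; q2-b>q2; q2-c>q2; q3-a>q3; q3-b>q3; q3-c>q3

Check the first 2 symbols one by one: q0 through q1 record how many have matched `bc` so far; any wrong symbol goes to the dead state q3. After all 2 match we enter the accepting sink q2.
With 4 states:
        a   b   c  
>  q0   q3  q1  q3 
   q1   q3  q3  q2 
 * q2   q2  q2  q2 
   q3   q3  q3  q3 
(> = start, * = accepting)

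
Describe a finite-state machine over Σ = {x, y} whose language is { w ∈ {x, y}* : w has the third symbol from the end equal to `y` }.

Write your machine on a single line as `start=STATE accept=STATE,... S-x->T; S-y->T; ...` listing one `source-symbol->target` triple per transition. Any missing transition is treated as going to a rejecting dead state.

Because acceptance depends on a position counted from the end, the machine has to buffer the most recent 3 symbols. Make each state the string of the last up-to-3 symbols read; on input `x` shift the window left and append `x`. Accept when the buffered window has length 3 and begins with `y`.
15 states suffice.
          x    y  
>  q0     q1   q2 
   q1     q3   q4 
   q2     q5   q6 
   q3     q7   q8 
   q4     q9  q10 
   q5    q11  q12 
   q6    q13  q14 
   q7     q7   q8 
   q8     q9  q10 
   q9    q11  q12 
   q10   q13  q14 
 * q11    q7   q8 
 * q12    q9  q10 
 * q13   q11  q12 
 * q14   q13  q14 
(> = start, * = accepting)

start=q0; accept=q11,q12,q13,q14; q0-x->q1; q0-y->q2; q1-x->q3; q1-y->q4; q2-x->q5; q2-y->q6; q3-x->q7; q3-y->q8; q4-x->q9; q4-y->q10; q5-x->q11; q5-y->q12; q6-x->q13; q6-y->q14; q7-x->q7; q7-y->q8; q8-x->q9; q8-y->q10; q9-x->q11; q9-y->q12; q10-x->q13; q10-y->q14; q11-x->q7; q11-y->q8; q12-x->q9; q12-y->q10; q13-x->q11; q13-y->q12; q14-x->q13; q14-y->q14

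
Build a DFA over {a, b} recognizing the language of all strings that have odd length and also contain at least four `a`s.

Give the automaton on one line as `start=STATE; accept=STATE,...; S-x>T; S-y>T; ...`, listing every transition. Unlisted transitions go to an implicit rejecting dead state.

start=q0; accept=q9,q10; q0-a>q1; q0-b>q2; q1-a>q3; q1-b>q4; q2-a>q4; q2-b>q0; q3-a>q5; q3-b>q6; q4-a>q6; q4-b>q1; q5-a>q7; q5-b>q8; q6-a>q8; q6-b>q3; q7-a>q9; q7-b>q10; q8-a>q10; q8-b>q5; q9-a>q11; q9-b>q11; q10-a>q11; q10-b>q7; q11-a>q9; q11-b>q9

Handle the two conditions separately and then intersect. One (2 states) tracks the input length modulo 2; the other (6 states) tracks the count of `a`s, saturating at 5. Each combined state is a pair, one component from each; accept when both components accept.
A 12-state machine:
          a    b  
>  q0     q1   q2 
   q1     q3   q4 
   q2     q4   q0 
   q3     q5   q6 
   q4     q6   q1 
   q5     q7   q8 
   q6     q8   q3 
   q7     q9  q10 
   q8    q10   q5 
 * q9    q11  q11 
 * q10   q11   q7 
   q11    q9   q9 
(> = start, * = accepting)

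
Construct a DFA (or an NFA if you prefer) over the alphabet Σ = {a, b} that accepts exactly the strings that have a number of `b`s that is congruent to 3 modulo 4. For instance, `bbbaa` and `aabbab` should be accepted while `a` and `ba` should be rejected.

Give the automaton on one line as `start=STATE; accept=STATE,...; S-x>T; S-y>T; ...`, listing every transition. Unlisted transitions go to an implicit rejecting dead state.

Keep the running count of `b`s modulo 4: each `b` advances along the cycle s0 → s1 → s2 → s3 → s0 while other symbols loop. Accept at s3.
With 4 states:
        a   b  
>  s0   s0  s1 
   s1   s1  s2 
   s2   s2  s3 
 * s3   s3  s0 
(> = start, * = accepting)

start=s0; accept=s3; s0-a>s0; s0-b>s1; s1-a>s1; s1-b>s2; s2-a>s2; s2-b>s3; s3-a>s3; s3-b>s0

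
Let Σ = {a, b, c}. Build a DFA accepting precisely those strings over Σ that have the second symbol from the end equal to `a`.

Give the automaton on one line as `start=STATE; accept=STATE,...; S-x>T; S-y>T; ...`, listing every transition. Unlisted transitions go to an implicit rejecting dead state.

Because acceptance depends on a position counted from the end, the machine has to buffer the most recent 2 symbols. Make each state the string of the last up-to-2 symbols read; on input `x` shift the window left and append `x`. Accept when the buffered window has length 2 and begins with `a`.
13 states suffice.
          a    b    c  
>  S0     S1   S2   S3 
   S1     S4   S5   S6 
   S2     S7   S8   S9 
   S3    S10  S11  S12 
 * S4     S4   S5   S6 
 * S5     S7   S8   S9 
 * S6    S10  S11  S12 
   S7     S4   S5   S6 
   S8     S7   S8   S9 
   S9    S10  S11  S12 
   S10    S4   S5   S6 
   S11    S7   S8   S9 
   S12   S10  S11  S12 
(> = start, * = accepting)

start=S0; accept=S4,S5,S6; S0-a>S1; S0-b>S2; S0-c>S3; S1-a>S4; S1-b>S5; S1-c>S6; S2-a>S7; S2-b>S8; S2-c>S9; S3-a>S10; S3-b>S11; S3-c>S12; S4-a>S4; S4-b>S5; S4-c>S6; S5-a>S7; S5-b>S8; S5-c>S9; S6-a>S10; S6-b>S11; S6-c>S12; S7-a>S4; S7-b>S5; S7-c>S6; S8-a>S7; S8-b>S8; S8-c>S9; S9-a>S10; S9-b>S11; S9-c>S12; S10-a>S4; S10-b>S5; S10-c>S6; S11-a>S7; S11-b>S8; S11-c>S9; S12-a>S10; S12-b>S11; S12-c>S12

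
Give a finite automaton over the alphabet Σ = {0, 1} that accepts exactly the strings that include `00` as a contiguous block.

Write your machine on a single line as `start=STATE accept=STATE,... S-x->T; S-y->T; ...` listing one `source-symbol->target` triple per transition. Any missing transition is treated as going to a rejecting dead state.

States A..B record the length of the longest prefix of `00` that matches the current input suffix. Reaching C means `00` has been seen, and we stay there forever. Accept from C.
3 states suffice.
       0  1 
>  A   B  A 
   B   C  A 
 * C   C  C 
(> = start, * = accepting)

start=A; accept=C; A-0->B; A-1->A; B-0->C; B-1->A; C-0->C; C-1->C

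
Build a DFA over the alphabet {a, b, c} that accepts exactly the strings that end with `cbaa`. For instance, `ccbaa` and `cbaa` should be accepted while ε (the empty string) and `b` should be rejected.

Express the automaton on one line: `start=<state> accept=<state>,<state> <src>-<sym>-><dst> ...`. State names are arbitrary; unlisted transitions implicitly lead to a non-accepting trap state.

Let each state record the length of the longest suffix of the input read so far that is also a prefix of `cbaa`. q1 means the last symbol is `c`; q2 means the last 2 symbols are `cb`; q3 means the last 3 symbols are `cba`; q4 means the last 4 symbols are `cbaa`. Accept only at q4, where the string currently ends in `cbaa`.
With 5 states:
        a   b   c  
>  q0   q0  q0  q1 
   q1   q0  q2  q1 
   q2   q3  q0  q1 
   q3   q4  q0  q1 
 * q4   q0  q0  q1 
(> = start, * = accepting)

start=q0 accept=q4 q0-a->q0 q0-b->q0 q0-c->q1 q1-a->q0 q1-b->q2 q1-c->q1 q2-a->q3 q2-b->q0 q2-c->q1 q3-a->q4 q3-b->q0 q3-c->q1 q4-a->q0 q4-b->q0 q4-c->q1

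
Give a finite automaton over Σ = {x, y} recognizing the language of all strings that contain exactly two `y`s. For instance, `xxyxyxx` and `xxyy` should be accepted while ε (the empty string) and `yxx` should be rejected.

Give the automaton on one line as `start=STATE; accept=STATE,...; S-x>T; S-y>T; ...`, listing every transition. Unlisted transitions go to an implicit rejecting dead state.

Only the number of `y`s matters, and only up to 3. Make a chain A → B → C → D advanced by each `y` (with D absorbing); every other symbol self-loops. The accepting set is {C}.
       x  y 
>  A   A  B 
   B   B  C 
 * C   C  D 
   D   D  D 
(> = start, * = accepting)

start=A; accept=C; A-x>A; A-y>B; B-x>B; B-y>C; C-x>C; C-y>D; D-x>D; D-y>D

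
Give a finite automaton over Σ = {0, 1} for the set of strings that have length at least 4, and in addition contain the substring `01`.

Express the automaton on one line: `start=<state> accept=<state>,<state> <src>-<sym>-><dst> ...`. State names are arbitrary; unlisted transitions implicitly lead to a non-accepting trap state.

Run two small machines in parallel and take their product. The first has 6 states tracking the input length, saturating at 5; the second has 3 states tracking whether and how much of `01` has been seen. A product state is a pair (one from each), accepting exactly when both do. After merging equivalent states the machine shrinks.
9 states suffice.
        0   1  
>  q0   q1  q2 
   q1   q3  q4 
   q2   q3  q5 
   q3   q6  q7 
   q4   q7  q7 
   q5   q6  q5 
   q6   q6  q8 
   q7   q8  q8 
 * q8   q8  q8 
(> = start, * = accepting)

start=q0 accept=q8 q0-0->q1 q0-1->q2 q1-0->q3 q1-1->q4 q2-0->q3 q2-1->q5 q3-0->q6 q3-1->q7 q4-0->q7 q4-1->q7 q5-0->q6 q5-1->q5 q6-0->q6 q6-1->q8 q7-0->q8 q7-1->q8 q8-0->q8 q8-1->q8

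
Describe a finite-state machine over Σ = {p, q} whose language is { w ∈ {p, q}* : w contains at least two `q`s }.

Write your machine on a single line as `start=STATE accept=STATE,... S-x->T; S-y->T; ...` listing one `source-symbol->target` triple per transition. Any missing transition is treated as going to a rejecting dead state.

Count `q`s, saturating at 3: states A through C mean 0 through 2 `q`s seen; D means more than 2. Each `q` increments (capped at D); other symbols loop. Accept from {C, D}.
4 states suffice.
       p  q 
>  A   A  B 
   B   B  C 
 * C   C  D 
 * D   D  D 
(> = start, * = accepting)

start=A; accept=C,D; A-p->A; A-q->B; B-p->B; B-q->C; C-p->C; C-q->D; D-p->D; D-q->D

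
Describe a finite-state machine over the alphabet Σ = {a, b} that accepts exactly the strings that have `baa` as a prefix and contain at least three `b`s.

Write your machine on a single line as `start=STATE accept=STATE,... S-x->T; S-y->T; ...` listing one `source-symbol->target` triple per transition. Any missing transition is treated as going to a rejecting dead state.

start=s0; accept=s6; s0-a->s1; s0-b->s2; s1-a->s1; s1-b->s1; s2-a->s3; s2-b->s1; s3-a->s4; s3-b->s1; s4-a->s4; s4-b->s5; s5-a->s5; s5-b->s6; s6-a->s6; s6-b->s6

Run two small machines in parallel and take their product. The first has 5 states tracking whether the input so far still matches the prefix `baa`; the second has 5 states tracking the count of `b`s, saturating at 4. A product state is a pair (one from each), accepting exactly when both do. Minimizing collapses redundant product states.
A 7-state machine:
        a   b  
>  s0   s1  s2 
   s1   s1  s1 
   s2   s3  s1 
   s3   s4  s1 
   s4   s4  s5 
   s5   s5  s6 
 * s6   s6  s6 
(> = start, * = accepting)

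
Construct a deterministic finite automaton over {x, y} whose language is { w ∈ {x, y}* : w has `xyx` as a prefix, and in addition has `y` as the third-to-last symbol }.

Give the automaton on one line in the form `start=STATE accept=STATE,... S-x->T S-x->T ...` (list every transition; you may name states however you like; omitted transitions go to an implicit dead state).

start=q0 accept=q5,q6,q10,q11 q0-x->q1 q0-y->q2 q1-x->q2 q1-y->q3 q2-x->q2 q2-y->q2 q3-x->q4 q3-y->q2 q4-x->q5 q4-y->q6 q5-x->q7 q5-y->q8 q6-x->q4 q6-y->q9 q7-x->q7 q7-y->q8 q8-x->q4 q8-y->q9 q9-x->q10 q9-y->q11 q10-x->q5 q10-y->q6 q11-x->q10 q11-y->q11

Run two small machines in parallel and take their product. One (5 states) tracks whether the input so far still matches the prefix `xyx`; the other (15 states) tracks the last 3 symbols read. Each combined state is a pair, one component from each; accept when both components accept. Minimizing collapses redundant product states.
          x    y  
>  q0     q1   q2 
   q1     q2   q3 
   q2     q2   q2 
   q3     q4   q2 
   q4     q5   q6 
 * q5     q7   q8 
 * q6     q4   q9 
   q7     q7   q8 
   q8     q4   q9 
   q9    q10  q11 
 * q10    q5   q6 
 * q11   q10  q11 
(> = start, * = accepting)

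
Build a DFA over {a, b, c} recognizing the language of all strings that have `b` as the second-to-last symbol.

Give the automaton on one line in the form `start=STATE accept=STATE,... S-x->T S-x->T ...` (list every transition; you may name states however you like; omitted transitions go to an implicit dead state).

start=S0 accept=S7,S8,S9 S0-a->S1 S0-b->S2 S0-c->S3 S1-a->S4 S1-b->S5 S1-c->S6 S2-a->S7 S2-b->S8 S2-c->S9 S3-a->S10 S3-b->S11 S3-c->S12 S4-a->S4 S4-b->S5 S4-c->S6 S5-a->S7 S5-b->S8 S5-c->S9 S6-a->S10 S6-b->S11 S6-c->S12 S7-a->S4 S7-b->S5 S7-c->S6 S8-a->S7 S8-b->S8 S8-c->S9 S9-a->S10 S9-b->S11 S9-c->S12 S10-a->S4 S10-b->S5 S10-c->S6 S11-a->S7 S11-b->S8 S11-c->S9 S12-a->S10 S12-b->S11 S12-c->S12

Because acceptance depends on a position counted from the end, the machine has to buffer the most recent 2 symbols. Make each state the string of the last up-to-2 symbols read; on input `x` shift the window left and append `x`. Accept when the buffered window has length 2 and begins with `b`.
          a    b    c  
>  S0     S1   S2   S3 
   S1     S4   S5   S6 
   S2     S7   S8   S9 
   S3    S10  S11  S12 
   S4     S4   S5   S6 
   S5     S7   S8   S9 
   S6    S10  S11  S12 
 * S7     S4   S5   S6 
 * S8     S7   S8   S9 
 * S9    S10  S11  S12 
   S10    S4   S5   S6 
   S11    S7   S8   S9 
   S12   S10  S11  S12 
(> = start, * = accepting)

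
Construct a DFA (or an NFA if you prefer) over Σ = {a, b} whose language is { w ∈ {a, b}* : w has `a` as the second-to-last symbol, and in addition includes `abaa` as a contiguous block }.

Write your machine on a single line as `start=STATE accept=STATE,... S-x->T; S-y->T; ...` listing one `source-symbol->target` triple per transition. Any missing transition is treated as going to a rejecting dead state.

start=q0; accept=q8,q9; q0-a->q1; q0-b->q2; q1-a->q3; q1-b->q4; q2-a->q5; q2-b->q6; q3-a->q3; q3-b->q4; q4-a->q7; q4-b->q6; q5-a->q3; q5-b->q4; q6-a->q5; q6-b->q6; q7-a->q8; q7-b->q4; q8-a->q8; q8-b->q9; q9-a->q10; q9-b->q11; q10-a->q8; q10-b->q9; q11-a->q10; q11-b->q11

Handle the two conditions separately and then intersect. One (7 states) tracks the last 2 symbols read; the other (5 states) tracks whether and how much of `abaa` has been seen. Each combined state is a pair, one component from each; accept when both components accept.
12 states suffice.
          a    b  
>  q0     q1   q2 
   q1     q3   q4 
   q2     q5   q6 
   q3     q3   q4 
   q4     q7   q6 
   q5     q3   q4 
   q6     q5   q6 
   q7     q8   q4 
 * q8     q8   q9 
 * q9    q10  q11 
   q10    q8   q9 
   q11   q10  q11 
(> = start, * = accepting)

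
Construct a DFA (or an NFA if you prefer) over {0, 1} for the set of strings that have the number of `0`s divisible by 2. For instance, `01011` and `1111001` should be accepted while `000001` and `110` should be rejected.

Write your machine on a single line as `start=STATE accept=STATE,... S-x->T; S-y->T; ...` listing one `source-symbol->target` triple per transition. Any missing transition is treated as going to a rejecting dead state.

start=q0; accept=q0; q0-0->q1; q0-1->q0; q1-0->q0; q1-1->q1

Keep the running count of `0`s modulo 2: each `0` advances along the cycle q0 → q1 → q0 while other symbols loop. Accept at q0.
With 2 states:
        0   1  
>* q0   q1  q0 
   q1   q0  q1 
(> = start, * = accepting)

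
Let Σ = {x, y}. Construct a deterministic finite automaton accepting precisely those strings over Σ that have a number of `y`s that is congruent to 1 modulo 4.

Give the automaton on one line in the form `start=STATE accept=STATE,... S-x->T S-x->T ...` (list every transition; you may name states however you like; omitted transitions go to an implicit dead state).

start=A accept=B A-x->A A-y->B B-x->B B-y->C C-x->C C-y->D D-x->D D-y->A

Keep the running count of `y`s modulo 4: each `y` advances along the cycle A → B → C → D → A while other symbols loop. Accept at B.
A 4-state machine:
       x  y 
>  A   A  B 
 * B   B  C 
   C   C  D 
   D   D  A 
(> = start, * = accepting)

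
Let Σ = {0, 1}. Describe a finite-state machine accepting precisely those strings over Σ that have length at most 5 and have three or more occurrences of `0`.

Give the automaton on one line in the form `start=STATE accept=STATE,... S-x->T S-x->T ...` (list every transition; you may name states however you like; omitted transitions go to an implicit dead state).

Handle the two conditions separately and then intersect. One (7 states) tracks the input length, saturating at 6; the other (5 states) tracks the count of `0`s, saturating at 4. Each combined state is a pair, one component from each; accept when both components accept. Minimizing collapses redundant product states.
13 states suffice.
          0    1  
>  s0     s1   s2 
   s1     s3   s4 
   s2     s4   s5 
   s3     s6   s7 
   s4     s7   s8 
   s5     s8   s9 
 * s6    s10  s10 
   s7    s10  s11 
   s8    s11   s9 
   s9     s9   s9 
 * s10   s12  s12 
   s11   s12   s9 
 * s12    s9   s9 
(> = start, * = accepting)

start=s0 accept=s6,s10,s12 s0-0->s1 s0-1->s2 s1-0->s3 s1-1->s4 s2-0->s4 s2-1->s5 s3-0->s6 s3-1->s7 s4-0->s7 s4-1->s8 s5-0->s8 s5-1->s9 s6-0->s10 s6-1->s10 s7-0->s10 s7-1->s11 s8-0->s11 s8-1->s9 s9-0->s9 s9-1->s9 s10-0->s12 s10-1->s12 s11-0->s12 s11-1->s9 s12-0->s9 s12-1->s9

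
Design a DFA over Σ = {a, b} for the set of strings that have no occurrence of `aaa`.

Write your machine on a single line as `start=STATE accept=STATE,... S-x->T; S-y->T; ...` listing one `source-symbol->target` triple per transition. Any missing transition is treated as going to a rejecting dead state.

Track partial matches of the forbidden pattern `aaa`. State q3 is a dead state reached once `aaa` has occurred; every other state accepts. q0 means no part of `aaa` is currently matched.
A 4-state machine:
        a   b  
>* q0   q1  q0 
 * q1   q2  q0 
 * q2   q3  q0 
   q3   q3  q3 
(> = start, * = accepting)

start=q0; accept=q0,q1,q2; q0-a->q1; q0-b->q0; q1-a->q2; q1-b->q0; q2-a->q3; q2-b->q0; q3-a->q3; q3-b->q3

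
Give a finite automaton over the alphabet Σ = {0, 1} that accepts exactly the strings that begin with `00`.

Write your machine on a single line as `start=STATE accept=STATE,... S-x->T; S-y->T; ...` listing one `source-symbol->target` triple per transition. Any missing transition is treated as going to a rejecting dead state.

Walk along `00` while the input agrees: from S0 take `0` to S1, and so on. Any deviation drops to the rejecting sink S3. Once S2 is reached the prefix is confirmed and every continuation is accepted.
With 4 states:
        0   1  
>  S0   S1  S3 
   S1   S2  S3 
 * S2   S2  S2 
   S3   S3  S3 
(> = start, * = accepting)

start=S0; accept=S2; S0-0->S1; S0-1->S3; S1-0->S2; S1-1->S3; S2-0->S2; S2-1->S2; S3-0->S3; S3-1->S3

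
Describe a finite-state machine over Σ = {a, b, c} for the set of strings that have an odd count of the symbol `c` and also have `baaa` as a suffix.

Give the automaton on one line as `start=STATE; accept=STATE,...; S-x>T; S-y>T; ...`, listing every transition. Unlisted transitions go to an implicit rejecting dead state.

Build one automaton per condition and run them in lockstep. One (2 states) tracks the count of `c`s modulo 2; the other (5 states) tracks how much of the suffix `baaa` has currently been matched. Each combined state is a pair, one component from each; accept when both components accept. After merging equivalent states the machine shrinks.
With 6 states:
        a   b   c  
>  S0   S0  S0  S1 
   S1   S1  S2  S0 
   S2   S3  S2  S0 
   S3   S4  S2  S0 
   S4   S5  S2  S0 
 * S5   S1  S2  S0 
(> = start, * = accepting)

start=S0; accept=S5; S0-a>S0; S0-b>S0; S0-c>S1; S1-a>S1; S1-b>S2; S1-c>S0; S2-a>S3; S2-b>S2; S2-c>S0; S3-a>S4; S3-b>S2; S3-c>S0; S4-a>S5; S4-b>S2; S4-c>S0; S5-a>S1; S5-b>S2; S5-c>S0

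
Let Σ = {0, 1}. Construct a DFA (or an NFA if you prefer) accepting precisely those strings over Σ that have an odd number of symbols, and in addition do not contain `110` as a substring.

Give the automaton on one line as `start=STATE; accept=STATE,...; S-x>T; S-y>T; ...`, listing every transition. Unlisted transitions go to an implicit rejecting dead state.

Build one automaton per condition and run them in lockstep. The first has 2 states tracking the input length modulo 2; the second has 4 states tracking partial matches of the forbidden pattern `110`. A product state is a pair (one from each), accepting exactly when both do. After merging equivalent states the machine shrinks.
        0   1  
>  q0   q1  q2 
 * q1   q0  q3 
 * q2   q0  q4 
   q3   q1  q5 
   q4   q6  q5 
 * q5   q6  q4 
   q6   q6  q6 
(> = start, * = accepting)

start=q0; accept=q1,q2,q5; q0-0>q1; q0-1>q2; q1-0>q0; q1-1>q3; q2-0>q0; q2-1>q4; q3-0>q1; q3-1>q5; q4-0>q6; q4-1>q5; q5-0>q6; q5-1>q4; q6-0>q6; q6-1>q6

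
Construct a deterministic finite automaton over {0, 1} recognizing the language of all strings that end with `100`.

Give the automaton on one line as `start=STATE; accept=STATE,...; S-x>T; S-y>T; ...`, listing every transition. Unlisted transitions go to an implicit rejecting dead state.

Remember how much of `100` the current input suffix matches. State S0 means no match yet; S1 means the last symbol is `1`; S2 means the last 2 symbols are `10`; S3 means the last 3 symbols are `100`. Only S3 accepts. On a mismatch, fall back to the longest proper suffix that is still a prefix of `100`.
With 4 states:
        0   1  
>  S0   S0  S1 
   S1   S2  S1 
   S2   S3  S1 
 * S3   S0  S1 
(> = start, * = accepting)

start=S0; accept=S3; S0-0>S0; S0-1>S1; S1-0>S2; S1-1>S1; S2-0>S3; S2-1>S1; S3-0>S0; S3-1>S1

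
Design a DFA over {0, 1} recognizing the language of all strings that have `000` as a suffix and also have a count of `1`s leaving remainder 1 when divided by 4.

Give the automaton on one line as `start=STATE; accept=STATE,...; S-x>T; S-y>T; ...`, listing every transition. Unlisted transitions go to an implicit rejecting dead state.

start=q0; accept=q10; q0-0>q1; q0-1>q2; q1-0>q3; q1-1>q2; q2-0>q4; q2-1>q5; q3-0>q6; q3-1>q2; q4-0>q7; q4-1>q5; q5-0>q8; q5-1>q9; q6-0>q6; q6-1>q2; q7-0>q10; q7-1>q5; q8-0>q11; q8-1>q9; q9-0>q12; q9-1>q0; q10-0>q10; q10-1>q5; q11-0>q13; q11-1>q9; q12-0>q14; q12-1>q0; q13-0>q13; q13-1>q9; q14-0>q15; q14-1>q0; q15-0>q15; q15-1>q0

Run two small machines in parallel and take their product. The first has 4 states tracking how much of the suffix `000` has currently been matched; the second has 4 states tracking the count of `1`s modulo 4. A product state is a pair (one from each), accepting exactly when both do.
A 16-state machine:
          0    1  
>  q0     q1   q2 
   q1     q3   q2 
   q2     q4   q5 
   q3     q6   q2 
   q4     q7   q5 
   q5     q8   q9 
   q6     q6   q2 
   q7    q10   q5 
   q8    q11   q9 
   q9    q12   q0 
 * q10   q10   q5 
   q11   q13   q9 
   q12   q14   q0 
   q13   q13   q9 
   q14   q15   q0 
   q15   q15   q0 
(> = start, * = accepting)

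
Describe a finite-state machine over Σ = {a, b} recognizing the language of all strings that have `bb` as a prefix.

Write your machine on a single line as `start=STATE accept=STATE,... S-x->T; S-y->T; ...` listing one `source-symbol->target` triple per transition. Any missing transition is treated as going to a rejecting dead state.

start=q0; accept=q2; q0-a->q3; q0-b->q1; q1-a->q3; q1-b->q2; q2-a->q2; q2-b->q2; q3-a->q3; q3-b->q3

Walk along `bb` while the input agrees: from q0 take `b` to q1, and so on. Any deviation drops to the rejecting sink q3. Once q2 is reached the prefix is confirmed and every continuation is accepted.
4 states suffice.
        a   b  
>  q0   q3  q1 
   q1   q3  q2 
 * q2   q2  q2 
   q3   q3  q3 
(> = start, * = accepting)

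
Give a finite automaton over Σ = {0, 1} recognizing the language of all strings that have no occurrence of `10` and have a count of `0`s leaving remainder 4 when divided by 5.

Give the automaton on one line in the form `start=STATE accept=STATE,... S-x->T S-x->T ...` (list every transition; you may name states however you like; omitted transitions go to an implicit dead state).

Build one automaton per condition and run them in lockstep. The first has 3 states tracking partial matches of the forbidden pattern `10`; the second has 5 states tracking the count of `0`s modulo 5. A product state is a pair (one from each), accepting exactly when both do. Minimizing collapses redundant product states.
       0  1 
>  A   B  C 
   B   D  C 
   C   C  C 
   D   E  C 
   E   F  C 
 * F   A  G 
 * G   C  G 
(> = start, * = accepting)

start=A accept=F,G A-0->B A-1->C B-0->D B-1->C C-0->C C-1->C D-0->E D-1->C E-0->F E-1->C F-0->A F-1->G G-0->C G-1->G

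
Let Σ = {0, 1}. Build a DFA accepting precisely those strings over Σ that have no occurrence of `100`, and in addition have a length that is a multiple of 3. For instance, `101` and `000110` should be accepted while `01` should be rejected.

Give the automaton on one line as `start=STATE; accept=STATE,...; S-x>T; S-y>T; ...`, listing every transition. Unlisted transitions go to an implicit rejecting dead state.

start=s0; accept=s0,s6,s7; s0-0>s1; s0-1>s2; s1-0>s3; s1-1>s4; s2-0>s5; s2-1>s4; s3-0>s0; s3-1>s6; s4-0>s7; s4-1>s6; s5-0>s8; s5-1>s6; s6-0>s9; s6-1>s2; s7-0>s8; s7-1>s2; s8-0>s8; s8-1>s8; s9-0>s8; s9-1>s4

Run two small machines in parallel and take their product. One (4 states) tracks partial matches of the forbidden pattern `100`; the other (3 states) tracks the input length modulo 3. Each combined state is a pair, one component from each; accept when both components accept. Minimizing collapses redundant product states.
        0   1  
>* s0   s1  s2 
   s1   s3  s4 
   s2   s5  s4 
   s3   s0  s6 
   s4   s7  s6 
   s5   s8  s6 
 * s6   s9  s2 
 * s7   s8  s2 
   s8   s8  s8 
   s9   s8  s4 
(> = start, * = accepting)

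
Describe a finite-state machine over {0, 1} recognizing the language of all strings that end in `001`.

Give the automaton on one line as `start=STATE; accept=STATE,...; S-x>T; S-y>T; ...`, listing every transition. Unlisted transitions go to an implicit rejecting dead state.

start=A; accept=D; A-0>B; A-1>A; B-0>C; B-1>A; C-0>C; C-1>D; D-0>B; D-1>A

Let each state record the length of the longest suffix of the input read so far that is also a prefix of `001`. B means the last symbol is `0`; C means the last 2 symbols are `00`; D means the last 3 symbols are `001`. Accept only at D, where the string currently ends in `001`.
4 states suffice.
       0  1 
>  A   B  A 
   B   C  A 
   C   C  D 
 * D   B  A 
(> = start, * = accepting)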